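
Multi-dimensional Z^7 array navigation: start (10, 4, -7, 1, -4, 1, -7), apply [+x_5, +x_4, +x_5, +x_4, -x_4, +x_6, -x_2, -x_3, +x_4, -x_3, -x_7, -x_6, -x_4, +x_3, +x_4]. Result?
(10, 3, -8, 3, -2, 1, -8)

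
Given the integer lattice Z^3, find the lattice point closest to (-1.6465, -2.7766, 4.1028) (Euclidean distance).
(-2, -3, 4)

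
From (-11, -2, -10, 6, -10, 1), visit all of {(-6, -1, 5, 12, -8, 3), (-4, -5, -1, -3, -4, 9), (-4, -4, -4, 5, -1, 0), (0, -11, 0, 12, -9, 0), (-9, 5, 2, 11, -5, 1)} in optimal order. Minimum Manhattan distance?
128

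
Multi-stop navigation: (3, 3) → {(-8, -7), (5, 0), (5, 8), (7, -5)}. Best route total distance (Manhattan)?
39
(one optimal route: (3, 3) → (5, 8) → (5, 0) → (7, -5) → (-8, -7))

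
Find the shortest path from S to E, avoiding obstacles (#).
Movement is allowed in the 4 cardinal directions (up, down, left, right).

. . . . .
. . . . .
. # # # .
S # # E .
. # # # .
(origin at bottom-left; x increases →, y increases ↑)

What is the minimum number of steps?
9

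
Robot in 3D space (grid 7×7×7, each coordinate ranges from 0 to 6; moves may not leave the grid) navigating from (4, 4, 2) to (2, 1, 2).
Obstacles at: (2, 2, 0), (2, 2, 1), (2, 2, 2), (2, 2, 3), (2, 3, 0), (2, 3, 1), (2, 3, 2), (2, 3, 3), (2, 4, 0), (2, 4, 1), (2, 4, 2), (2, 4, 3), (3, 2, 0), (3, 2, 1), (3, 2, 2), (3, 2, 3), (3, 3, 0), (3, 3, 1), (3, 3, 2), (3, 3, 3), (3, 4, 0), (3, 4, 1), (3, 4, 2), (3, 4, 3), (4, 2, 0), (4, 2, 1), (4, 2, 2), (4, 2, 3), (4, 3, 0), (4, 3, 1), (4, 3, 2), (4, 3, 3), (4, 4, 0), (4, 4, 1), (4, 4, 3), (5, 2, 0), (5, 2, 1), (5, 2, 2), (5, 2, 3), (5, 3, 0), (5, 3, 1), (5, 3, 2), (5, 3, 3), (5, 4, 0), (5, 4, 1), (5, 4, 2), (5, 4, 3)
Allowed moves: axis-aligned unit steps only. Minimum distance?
9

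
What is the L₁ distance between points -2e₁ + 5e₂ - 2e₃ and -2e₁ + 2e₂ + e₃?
6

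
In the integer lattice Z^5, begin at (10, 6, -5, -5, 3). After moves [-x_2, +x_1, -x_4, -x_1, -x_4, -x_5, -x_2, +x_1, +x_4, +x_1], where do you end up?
(12, 4, -5, -6, 2)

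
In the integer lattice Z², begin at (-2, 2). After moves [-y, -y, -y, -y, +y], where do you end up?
(-2, -1)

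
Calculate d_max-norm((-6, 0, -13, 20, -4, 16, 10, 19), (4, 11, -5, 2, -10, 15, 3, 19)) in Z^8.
18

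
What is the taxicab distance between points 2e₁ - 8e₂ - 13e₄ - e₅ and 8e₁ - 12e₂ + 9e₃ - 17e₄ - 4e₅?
26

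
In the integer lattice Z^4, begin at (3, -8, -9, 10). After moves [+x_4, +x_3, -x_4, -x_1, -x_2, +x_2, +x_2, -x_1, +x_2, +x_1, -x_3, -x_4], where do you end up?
(2, -6, -9, 9)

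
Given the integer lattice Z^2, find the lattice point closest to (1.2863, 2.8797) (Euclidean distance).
(1, 3)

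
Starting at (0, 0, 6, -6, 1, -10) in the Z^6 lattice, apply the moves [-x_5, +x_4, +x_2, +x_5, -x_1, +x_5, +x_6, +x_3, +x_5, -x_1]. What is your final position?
(-2, 1, 7, -5, 3, -9)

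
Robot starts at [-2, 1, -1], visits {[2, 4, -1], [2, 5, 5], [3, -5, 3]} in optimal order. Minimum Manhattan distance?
27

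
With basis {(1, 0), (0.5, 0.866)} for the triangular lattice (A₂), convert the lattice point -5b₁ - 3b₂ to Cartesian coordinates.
(-6.5, -2.598)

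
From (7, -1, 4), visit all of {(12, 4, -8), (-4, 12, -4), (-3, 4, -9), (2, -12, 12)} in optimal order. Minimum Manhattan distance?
98
(one optimal route: (7, -1, 4) → (12, 4, -8) → (-3, 4, -9) → (-4, 12, -4) → (2, -12, 12))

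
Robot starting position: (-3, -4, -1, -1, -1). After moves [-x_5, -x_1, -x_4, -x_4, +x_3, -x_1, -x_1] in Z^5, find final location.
(-6, -4, 0, -3, -2)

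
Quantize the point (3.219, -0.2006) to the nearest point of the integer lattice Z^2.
(3, 0)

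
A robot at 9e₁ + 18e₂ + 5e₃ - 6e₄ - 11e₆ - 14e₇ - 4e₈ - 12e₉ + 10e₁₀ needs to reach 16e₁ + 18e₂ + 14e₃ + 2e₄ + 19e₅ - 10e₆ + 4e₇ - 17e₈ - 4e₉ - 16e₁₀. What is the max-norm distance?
26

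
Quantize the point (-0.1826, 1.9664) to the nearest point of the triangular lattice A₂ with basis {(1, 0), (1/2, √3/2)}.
(0, 1.732)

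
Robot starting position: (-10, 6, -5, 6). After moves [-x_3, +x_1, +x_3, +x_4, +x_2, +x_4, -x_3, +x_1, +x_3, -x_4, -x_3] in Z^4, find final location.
(-8, 7, -6, 7)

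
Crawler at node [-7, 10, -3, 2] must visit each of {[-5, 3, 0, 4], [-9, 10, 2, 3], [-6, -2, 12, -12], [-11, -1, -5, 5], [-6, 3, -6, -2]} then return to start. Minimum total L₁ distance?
126
(one optimal route: (-7, 10, -3, 2) → (-9, 10, 2, 3) → (-5, 3, 0, 4) → (-6, -2, 12, -12) → (-6, 3, -6, -2) → (-11, -1, -5, 5) → (-7, 10, -3, 2))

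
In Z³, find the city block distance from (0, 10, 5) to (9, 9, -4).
19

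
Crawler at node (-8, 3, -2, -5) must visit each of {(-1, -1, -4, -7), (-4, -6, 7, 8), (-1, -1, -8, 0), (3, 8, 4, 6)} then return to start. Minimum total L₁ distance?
116
(one optimal route: (-8, 3, -2, -5) → (-1, -1, -4, -7) → (-1, -1, -8, 0) → (-4, -6, 7, 8) → (3, 8, 4, 6) → (-8, 3, -2, -5))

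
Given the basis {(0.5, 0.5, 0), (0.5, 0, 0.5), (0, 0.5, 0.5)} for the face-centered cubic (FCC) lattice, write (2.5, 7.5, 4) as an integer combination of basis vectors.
6b₁ - b₂ + 9b₃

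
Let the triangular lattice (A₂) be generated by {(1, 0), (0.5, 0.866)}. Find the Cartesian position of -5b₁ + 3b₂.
(-3.5, 2.598)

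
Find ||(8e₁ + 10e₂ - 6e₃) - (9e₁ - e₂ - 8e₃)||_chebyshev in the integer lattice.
11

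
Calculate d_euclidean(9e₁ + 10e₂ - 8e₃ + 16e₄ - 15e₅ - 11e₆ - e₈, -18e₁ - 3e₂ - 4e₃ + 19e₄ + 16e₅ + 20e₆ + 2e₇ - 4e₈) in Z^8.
53.4603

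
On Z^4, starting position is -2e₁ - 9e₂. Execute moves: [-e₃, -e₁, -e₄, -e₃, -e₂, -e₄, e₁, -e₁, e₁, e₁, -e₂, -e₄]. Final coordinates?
(-1, -11, -2, -3)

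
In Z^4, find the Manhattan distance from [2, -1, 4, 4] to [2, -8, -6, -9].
30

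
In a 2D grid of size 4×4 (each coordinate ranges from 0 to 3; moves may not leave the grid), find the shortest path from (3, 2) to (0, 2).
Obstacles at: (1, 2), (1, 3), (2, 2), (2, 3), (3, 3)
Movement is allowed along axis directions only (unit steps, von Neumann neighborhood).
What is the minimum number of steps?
5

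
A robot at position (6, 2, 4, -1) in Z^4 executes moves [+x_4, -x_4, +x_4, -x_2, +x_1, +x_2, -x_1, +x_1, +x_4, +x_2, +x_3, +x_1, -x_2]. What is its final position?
(8, 2, 5, 1)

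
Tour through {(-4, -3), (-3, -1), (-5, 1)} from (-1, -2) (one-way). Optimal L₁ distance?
11
(one optimal route: (-1, -2) → (-4, -3) → (-3, -1) → (-5, 1))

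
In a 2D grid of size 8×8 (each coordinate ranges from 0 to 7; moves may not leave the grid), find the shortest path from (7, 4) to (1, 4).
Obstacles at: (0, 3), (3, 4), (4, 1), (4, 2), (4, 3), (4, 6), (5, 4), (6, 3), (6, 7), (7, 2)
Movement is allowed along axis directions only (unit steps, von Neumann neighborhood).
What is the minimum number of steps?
8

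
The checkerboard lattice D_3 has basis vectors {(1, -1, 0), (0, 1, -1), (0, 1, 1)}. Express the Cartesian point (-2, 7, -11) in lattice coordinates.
-2b₁ + 8b₂ - 3b₃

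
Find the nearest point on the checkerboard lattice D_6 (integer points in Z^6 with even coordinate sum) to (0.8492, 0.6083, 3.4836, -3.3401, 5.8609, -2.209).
(1, 1, 3, -3, 6, -2)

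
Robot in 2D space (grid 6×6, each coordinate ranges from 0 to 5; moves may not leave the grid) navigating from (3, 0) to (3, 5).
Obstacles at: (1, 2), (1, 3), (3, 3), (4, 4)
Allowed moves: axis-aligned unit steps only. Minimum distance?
7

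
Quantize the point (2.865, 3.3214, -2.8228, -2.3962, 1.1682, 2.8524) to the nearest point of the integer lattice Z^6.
(3, 3, -3, -2, 1, 3)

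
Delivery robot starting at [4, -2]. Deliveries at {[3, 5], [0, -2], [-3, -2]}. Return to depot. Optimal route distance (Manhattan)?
28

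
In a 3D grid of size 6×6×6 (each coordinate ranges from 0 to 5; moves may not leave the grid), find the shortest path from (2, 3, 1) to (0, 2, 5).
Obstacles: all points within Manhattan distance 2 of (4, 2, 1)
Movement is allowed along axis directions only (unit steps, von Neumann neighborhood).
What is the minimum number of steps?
7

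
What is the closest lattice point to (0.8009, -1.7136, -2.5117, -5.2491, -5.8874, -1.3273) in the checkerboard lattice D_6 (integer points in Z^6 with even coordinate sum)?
(1, -2, -3, -5, -6, -1)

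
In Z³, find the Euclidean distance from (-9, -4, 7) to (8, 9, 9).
21.4942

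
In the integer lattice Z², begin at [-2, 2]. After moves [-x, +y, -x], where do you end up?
(-4, 3)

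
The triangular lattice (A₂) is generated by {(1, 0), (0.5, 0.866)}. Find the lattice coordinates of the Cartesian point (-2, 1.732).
-3b₁ + 2b₂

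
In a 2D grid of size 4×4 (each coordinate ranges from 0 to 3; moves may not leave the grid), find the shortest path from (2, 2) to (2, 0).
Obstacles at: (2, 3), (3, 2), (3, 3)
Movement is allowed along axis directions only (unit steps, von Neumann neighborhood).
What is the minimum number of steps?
2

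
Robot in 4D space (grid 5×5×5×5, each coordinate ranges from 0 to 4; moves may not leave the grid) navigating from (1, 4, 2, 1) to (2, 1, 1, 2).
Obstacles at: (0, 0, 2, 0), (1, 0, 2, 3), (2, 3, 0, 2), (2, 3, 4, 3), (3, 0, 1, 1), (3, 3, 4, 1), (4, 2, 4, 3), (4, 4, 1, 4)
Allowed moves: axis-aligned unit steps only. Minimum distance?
6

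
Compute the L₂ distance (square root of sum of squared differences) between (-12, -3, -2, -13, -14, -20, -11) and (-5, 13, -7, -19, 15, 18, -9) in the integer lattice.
51.5267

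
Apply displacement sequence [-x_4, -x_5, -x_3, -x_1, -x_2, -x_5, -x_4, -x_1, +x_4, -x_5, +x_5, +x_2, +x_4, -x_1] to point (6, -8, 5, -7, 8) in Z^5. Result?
(3, -8, 4, -7, 6)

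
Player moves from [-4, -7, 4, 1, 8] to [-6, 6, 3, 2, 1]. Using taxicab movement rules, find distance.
24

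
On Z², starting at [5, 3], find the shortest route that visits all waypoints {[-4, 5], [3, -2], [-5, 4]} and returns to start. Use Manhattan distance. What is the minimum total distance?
34
(one optimal route: (5, 3) → (-4, 5) → (-5, 4) → (3, -2) → (5, 3))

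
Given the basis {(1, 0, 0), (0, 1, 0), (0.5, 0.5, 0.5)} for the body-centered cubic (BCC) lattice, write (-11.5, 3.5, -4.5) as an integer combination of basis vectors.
-7b₁ + 8b₂ - 9b₃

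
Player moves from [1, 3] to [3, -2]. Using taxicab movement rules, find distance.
7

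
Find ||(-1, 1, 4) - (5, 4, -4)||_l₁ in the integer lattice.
17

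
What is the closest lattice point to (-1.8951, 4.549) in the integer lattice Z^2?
(-2, 5)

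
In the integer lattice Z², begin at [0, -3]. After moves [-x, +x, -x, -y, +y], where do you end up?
(-1, -3)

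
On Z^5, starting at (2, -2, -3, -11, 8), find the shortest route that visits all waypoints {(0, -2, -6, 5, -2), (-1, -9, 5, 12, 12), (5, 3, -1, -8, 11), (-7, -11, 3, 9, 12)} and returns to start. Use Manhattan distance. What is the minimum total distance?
148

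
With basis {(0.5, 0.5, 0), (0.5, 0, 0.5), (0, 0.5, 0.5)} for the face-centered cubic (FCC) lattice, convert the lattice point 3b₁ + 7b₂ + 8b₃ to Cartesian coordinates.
(5, 5.5, 7.5)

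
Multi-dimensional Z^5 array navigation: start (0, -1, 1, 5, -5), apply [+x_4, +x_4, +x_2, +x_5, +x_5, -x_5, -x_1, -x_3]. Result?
(-1, 0, 0, 7, -4)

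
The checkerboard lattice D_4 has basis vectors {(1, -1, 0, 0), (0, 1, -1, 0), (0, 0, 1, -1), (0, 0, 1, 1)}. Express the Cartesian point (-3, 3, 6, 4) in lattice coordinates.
-3b₁ + b₃ + 5b₄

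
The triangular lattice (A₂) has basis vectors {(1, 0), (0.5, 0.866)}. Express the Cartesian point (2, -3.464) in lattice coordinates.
4b₁ - 4b₂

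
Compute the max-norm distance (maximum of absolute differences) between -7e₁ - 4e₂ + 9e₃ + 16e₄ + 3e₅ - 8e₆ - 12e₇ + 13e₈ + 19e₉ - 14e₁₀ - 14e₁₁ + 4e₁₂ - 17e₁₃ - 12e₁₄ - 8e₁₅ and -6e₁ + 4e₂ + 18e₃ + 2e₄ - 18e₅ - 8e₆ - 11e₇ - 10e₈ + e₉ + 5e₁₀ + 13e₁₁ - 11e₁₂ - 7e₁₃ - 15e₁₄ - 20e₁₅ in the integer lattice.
27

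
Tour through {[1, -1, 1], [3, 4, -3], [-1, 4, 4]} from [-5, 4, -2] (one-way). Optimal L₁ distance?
30
(one optimal route: (-5, 4, -2) → (3, 4, -3) → (1, -1, 1) → (-1, 4, 4))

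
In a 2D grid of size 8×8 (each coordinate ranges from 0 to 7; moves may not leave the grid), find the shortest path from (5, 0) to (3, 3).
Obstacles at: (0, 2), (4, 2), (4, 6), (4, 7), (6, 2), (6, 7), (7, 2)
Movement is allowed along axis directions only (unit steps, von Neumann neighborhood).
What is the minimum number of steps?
5
(one shortest path: (5, 0) → (4, 0) → (3, 0) → (3, 1) → (3, 2) → (3, 3))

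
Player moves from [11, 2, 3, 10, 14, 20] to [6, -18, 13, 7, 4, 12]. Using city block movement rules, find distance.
56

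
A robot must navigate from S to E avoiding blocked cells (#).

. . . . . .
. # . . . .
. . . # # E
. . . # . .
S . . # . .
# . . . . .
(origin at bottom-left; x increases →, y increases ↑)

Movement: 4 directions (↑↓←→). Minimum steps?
9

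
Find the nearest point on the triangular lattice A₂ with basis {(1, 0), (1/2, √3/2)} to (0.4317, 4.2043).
(0.5, 4.33)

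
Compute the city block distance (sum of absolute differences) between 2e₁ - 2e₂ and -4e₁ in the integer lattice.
8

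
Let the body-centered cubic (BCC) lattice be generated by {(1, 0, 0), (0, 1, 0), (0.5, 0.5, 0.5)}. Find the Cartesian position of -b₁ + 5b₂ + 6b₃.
(2, 8, 3)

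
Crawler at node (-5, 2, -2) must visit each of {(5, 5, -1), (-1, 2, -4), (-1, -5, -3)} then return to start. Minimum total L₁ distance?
46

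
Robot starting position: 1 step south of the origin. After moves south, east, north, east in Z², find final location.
(2, -1)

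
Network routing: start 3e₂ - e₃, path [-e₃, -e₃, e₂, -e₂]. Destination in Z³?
(0, 3, -3)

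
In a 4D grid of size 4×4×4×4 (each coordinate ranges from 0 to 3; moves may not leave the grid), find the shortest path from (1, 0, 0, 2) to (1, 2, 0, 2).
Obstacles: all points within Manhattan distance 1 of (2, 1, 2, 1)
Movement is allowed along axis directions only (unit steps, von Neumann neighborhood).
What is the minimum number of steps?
2
(one shortest path: (1, 0, 0, 2) → (1, 1, 0, 2) → (1, 2, 0, 2))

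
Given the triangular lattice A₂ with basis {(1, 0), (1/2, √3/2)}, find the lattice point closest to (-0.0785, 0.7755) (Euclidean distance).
(-0.5, 0.866)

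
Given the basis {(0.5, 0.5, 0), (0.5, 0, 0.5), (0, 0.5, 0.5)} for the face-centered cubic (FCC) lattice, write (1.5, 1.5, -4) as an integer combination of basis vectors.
7b₁ - 4b₂ - 4b₃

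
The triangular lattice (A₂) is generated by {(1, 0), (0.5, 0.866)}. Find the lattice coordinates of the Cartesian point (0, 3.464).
-2b₁ + 4b₂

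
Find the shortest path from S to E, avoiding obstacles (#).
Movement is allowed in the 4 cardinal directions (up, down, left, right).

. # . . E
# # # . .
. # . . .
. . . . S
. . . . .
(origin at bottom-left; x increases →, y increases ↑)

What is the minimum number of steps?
3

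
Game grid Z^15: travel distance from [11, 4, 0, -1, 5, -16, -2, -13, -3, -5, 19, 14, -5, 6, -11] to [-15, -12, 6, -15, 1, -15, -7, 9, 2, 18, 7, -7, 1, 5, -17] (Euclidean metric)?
53.8702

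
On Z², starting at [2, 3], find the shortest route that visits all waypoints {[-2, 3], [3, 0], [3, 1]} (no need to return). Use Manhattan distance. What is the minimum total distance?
12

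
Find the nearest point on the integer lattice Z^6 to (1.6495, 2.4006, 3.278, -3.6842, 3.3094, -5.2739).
(2, 2, 3, -4, 3, -5)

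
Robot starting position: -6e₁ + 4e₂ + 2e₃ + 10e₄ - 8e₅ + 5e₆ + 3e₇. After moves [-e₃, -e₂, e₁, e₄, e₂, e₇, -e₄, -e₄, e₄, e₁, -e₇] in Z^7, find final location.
(-4, 4, 1, 10, -8, 5, 3)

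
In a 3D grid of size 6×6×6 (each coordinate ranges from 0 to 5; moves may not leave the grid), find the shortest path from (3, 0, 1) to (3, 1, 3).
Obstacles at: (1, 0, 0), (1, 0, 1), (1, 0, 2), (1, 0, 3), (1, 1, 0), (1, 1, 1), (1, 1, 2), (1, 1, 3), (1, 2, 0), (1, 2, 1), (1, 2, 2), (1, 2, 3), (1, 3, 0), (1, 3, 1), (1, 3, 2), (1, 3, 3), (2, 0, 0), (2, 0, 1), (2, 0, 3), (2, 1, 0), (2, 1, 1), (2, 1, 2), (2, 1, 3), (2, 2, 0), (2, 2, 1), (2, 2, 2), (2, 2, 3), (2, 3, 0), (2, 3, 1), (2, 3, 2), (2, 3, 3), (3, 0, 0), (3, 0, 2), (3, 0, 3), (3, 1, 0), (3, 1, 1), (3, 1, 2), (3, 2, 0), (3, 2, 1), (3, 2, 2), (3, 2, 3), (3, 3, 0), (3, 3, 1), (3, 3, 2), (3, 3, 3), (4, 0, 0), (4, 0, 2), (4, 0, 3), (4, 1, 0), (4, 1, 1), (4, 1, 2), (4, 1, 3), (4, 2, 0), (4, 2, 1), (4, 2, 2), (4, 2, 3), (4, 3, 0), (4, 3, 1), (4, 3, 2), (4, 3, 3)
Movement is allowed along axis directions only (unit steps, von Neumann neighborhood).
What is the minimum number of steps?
9
(one shortest path: (3, 0, 1) → (4, 0, 1) → (5, 0, 1) → (5, 1, 1) → (5, 1, 2) → (5, 1, 3) → (5, 1, 4) → (4, 1, 4) → (3, 1, 4) → (3, 1, 3))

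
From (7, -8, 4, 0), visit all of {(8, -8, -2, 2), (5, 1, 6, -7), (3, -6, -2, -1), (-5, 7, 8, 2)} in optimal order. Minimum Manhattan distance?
69
(one optimal route: (7, -8, 4, 0) → (8, -8, -2, 2) → (3, -6, -2, -1) → (5, 1, 6, -7) → (-5, 7, 8, 2))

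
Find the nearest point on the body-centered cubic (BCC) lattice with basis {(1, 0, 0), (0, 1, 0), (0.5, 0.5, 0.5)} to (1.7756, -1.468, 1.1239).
(1.5, -1.5, 1.5)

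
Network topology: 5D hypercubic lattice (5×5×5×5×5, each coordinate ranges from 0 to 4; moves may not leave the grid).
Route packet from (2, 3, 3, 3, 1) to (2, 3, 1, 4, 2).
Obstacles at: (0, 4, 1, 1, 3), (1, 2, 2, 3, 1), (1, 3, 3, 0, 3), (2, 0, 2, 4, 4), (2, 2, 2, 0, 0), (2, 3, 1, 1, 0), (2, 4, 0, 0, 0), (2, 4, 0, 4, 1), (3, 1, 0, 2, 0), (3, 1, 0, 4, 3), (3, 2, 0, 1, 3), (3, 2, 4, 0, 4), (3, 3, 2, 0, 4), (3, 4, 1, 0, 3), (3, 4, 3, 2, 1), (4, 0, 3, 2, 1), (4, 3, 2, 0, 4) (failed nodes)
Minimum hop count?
4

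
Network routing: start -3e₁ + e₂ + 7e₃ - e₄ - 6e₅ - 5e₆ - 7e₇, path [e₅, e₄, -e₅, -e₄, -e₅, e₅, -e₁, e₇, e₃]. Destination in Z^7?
(-4, 1, 8, -1, -6, -5, -6)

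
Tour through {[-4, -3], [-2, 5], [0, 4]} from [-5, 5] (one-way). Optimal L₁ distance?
17
(one optimal route: (-5, 5) → (-2, 5) → (0, 4) → (-4, -3))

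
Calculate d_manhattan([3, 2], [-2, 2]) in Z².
5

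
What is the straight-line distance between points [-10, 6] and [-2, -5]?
13.6015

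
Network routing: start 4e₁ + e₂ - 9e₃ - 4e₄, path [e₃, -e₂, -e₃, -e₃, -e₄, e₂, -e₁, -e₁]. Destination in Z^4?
(2, 1, -10, -5)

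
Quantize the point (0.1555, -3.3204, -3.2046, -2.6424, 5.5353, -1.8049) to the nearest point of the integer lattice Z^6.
(0, -3, -3, -3, 6, -2)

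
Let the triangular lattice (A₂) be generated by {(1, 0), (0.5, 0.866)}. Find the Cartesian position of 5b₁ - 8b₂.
(1, -6.928)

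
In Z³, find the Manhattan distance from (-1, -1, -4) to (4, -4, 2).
14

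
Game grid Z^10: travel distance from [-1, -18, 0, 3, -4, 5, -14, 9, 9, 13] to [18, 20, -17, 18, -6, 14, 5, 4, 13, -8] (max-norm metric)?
38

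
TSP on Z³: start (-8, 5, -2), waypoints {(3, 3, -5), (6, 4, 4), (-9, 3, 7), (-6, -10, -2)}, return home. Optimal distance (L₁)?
86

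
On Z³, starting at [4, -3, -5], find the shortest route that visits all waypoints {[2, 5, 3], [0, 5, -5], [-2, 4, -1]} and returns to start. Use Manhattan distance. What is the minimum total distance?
46
(one optimal route: (4, -3, -5) → (2, 5, 3) → (-2, 4, -1) → (0, 5, -5) → (4, -3, -5))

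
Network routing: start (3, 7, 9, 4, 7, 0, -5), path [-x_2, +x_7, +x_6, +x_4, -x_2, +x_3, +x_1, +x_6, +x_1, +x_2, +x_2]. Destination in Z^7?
(5, 7, 10, 5, 7, 2, -4)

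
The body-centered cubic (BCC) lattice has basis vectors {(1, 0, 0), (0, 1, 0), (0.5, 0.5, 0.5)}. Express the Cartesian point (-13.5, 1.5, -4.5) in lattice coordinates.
-9b₁ + 6b₂ - 9b₃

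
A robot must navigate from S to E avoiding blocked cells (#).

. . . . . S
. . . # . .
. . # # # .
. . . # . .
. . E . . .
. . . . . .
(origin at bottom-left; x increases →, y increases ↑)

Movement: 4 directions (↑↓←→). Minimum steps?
7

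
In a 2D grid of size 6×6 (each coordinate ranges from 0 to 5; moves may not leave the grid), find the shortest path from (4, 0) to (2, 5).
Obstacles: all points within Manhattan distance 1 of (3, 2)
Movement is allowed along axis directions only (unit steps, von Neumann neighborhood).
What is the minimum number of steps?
9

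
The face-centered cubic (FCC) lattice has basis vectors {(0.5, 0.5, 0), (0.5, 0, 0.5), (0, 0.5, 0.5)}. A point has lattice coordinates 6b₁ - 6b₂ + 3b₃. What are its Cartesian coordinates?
(0, 4.5, -1.5)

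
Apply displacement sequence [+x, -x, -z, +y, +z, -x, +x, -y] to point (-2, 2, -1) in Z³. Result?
(-2, 2, -1)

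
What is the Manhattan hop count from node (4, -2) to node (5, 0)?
3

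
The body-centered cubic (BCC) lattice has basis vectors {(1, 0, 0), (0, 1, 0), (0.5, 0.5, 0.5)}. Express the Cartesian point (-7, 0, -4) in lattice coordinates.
-3b₁ + 4b₂ - 8b₃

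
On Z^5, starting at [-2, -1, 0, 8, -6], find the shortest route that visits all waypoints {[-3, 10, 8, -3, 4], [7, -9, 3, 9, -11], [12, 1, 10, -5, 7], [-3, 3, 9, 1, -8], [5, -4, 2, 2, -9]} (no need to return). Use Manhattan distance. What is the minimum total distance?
122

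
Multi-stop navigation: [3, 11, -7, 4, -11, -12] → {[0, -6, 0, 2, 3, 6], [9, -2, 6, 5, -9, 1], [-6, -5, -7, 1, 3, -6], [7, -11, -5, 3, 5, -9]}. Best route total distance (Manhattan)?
142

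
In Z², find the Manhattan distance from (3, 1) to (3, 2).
1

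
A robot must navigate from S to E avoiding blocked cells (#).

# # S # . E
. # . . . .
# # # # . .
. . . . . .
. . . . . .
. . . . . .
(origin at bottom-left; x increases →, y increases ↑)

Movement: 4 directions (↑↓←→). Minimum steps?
5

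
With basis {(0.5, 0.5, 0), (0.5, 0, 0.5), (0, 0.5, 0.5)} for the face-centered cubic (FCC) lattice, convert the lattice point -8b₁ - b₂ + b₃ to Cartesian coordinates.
(-4.5, -3.5, 0)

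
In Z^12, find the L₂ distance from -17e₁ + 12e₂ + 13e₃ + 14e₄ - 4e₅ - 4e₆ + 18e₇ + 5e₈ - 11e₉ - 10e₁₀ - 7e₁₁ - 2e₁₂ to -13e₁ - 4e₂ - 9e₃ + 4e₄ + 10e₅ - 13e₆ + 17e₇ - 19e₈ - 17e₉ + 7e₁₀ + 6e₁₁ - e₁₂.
46.9574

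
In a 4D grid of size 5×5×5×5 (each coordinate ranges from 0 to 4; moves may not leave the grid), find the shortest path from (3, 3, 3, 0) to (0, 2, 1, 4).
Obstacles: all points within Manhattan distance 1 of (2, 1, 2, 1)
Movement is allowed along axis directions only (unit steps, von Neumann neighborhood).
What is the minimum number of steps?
10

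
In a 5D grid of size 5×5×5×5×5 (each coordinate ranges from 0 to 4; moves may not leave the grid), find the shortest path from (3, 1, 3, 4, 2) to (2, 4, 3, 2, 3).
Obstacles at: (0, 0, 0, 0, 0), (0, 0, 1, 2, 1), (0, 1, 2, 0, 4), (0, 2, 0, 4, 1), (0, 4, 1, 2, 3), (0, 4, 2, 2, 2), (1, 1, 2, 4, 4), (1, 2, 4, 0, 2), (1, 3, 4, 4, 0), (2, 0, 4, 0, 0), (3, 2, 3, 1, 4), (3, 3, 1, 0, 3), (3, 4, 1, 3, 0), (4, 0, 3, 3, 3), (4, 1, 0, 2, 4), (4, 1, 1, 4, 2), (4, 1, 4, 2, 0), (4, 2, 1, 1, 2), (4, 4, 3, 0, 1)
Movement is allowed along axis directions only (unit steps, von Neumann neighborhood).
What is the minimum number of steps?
7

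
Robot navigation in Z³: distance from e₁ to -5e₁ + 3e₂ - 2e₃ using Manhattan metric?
11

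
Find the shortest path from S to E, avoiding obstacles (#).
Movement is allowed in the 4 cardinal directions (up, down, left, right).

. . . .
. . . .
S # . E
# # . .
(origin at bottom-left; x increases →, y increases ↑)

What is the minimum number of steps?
5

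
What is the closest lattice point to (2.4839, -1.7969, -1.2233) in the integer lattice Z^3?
(2, -2, -1)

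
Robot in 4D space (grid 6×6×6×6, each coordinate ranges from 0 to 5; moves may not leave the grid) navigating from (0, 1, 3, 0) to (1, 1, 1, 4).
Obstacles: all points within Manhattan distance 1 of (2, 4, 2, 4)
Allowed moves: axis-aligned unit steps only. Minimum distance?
7
(one shortest path: (0, 1, 3, 0) → (1, 1, 3, 0) → (1, 1, 2, 0) → (1, 1, 1, 0) → (1, 1, 1, 1) → (1, 1, 1, 2) → (1, 1, 1, 3) → (1, 1, 1, 4))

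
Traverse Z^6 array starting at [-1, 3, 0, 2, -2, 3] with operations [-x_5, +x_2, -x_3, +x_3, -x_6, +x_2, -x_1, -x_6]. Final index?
(-2, 5, 0, 2, -3, 1)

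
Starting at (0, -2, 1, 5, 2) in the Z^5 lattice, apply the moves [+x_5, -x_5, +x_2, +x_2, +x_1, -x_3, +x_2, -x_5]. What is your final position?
(1, 1, 0, 5, 1)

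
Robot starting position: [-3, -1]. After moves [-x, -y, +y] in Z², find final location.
(-4, -1)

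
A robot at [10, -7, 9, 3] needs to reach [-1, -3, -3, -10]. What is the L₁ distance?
40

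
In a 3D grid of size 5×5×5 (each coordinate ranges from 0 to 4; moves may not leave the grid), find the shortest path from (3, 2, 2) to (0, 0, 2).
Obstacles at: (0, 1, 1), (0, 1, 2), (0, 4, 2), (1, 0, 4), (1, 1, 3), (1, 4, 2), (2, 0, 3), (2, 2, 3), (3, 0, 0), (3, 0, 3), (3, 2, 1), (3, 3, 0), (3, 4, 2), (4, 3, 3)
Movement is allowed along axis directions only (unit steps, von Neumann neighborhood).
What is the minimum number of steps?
5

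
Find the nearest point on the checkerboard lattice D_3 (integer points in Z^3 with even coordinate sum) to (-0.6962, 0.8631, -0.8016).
(0, 1, -1)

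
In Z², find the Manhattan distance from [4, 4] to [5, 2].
3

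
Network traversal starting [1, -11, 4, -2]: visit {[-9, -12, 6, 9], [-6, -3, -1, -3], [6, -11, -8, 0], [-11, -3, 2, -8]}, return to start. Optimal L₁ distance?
118
(one optimal route: (1, -11, 4, -2) → (-9, -12, 6, 9) → (-11, -3, 2, -8) → (-6, -3, -1, -3) → (6, -11, -8, 0) → (1, -11, 4, -2))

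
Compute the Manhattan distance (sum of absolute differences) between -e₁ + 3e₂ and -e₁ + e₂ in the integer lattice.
2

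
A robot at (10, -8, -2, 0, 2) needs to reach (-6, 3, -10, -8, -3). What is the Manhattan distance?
48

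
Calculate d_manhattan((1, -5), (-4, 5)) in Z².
15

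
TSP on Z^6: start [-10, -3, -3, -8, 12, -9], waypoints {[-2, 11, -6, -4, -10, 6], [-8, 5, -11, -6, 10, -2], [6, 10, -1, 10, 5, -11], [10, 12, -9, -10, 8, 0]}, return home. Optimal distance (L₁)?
228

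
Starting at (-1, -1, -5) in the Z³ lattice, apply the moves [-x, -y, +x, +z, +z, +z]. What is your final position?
(-1, -2, -2)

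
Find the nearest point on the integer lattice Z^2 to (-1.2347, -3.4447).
(-1, -3)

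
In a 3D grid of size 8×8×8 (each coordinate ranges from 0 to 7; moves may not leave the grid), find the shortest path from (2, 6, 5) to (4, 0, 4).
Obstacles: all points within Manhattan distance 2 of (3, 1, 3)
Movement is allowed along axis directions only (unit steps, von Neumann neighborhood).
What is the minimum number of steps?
9
(one shortest path: (2, 6, 5) → (3, 6, 5) → (4, 6, 5) → (4, 5, 5) → (4, 4, 5) → (4, 3, 5) → (4, 2, 5) → (4, 1, 5) → (4, 0, 5) → (4, 0, 4))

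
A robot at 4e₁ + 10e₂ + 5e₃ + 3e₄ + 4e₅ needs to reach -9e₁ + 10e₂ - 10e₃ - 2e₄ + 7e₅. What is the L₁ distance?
36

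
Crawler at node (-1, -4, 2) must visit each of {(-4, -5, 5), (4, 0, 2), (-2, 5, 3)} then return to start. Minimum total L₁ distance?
42
(one optimal route: (-1, -4, 2) → (-4, -5, 5) → (-2, 5, 3) → (4, 0, 2) → (-1, -4, 2))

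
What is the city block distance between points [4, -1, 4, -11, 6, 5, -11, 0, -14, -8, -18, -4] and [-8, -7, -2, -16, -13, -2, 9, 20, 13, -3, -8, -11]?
144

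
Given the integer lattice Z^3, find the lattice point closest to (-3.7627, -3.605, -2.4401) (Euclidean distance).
(-4, -4, -2)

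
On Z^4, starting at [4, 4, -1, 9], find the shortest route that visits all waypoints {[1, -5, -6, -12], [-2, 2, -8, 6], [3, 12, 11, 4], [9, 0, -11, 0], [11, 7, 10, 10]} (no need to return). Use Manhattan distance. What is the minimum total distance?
130
(one optimal route: (4, 4, -1, 9) → (11, 7, 10, 10) → (3, 12, 11, 4) → (-2, 2, -8, 6) → (9, 0, -11, 0) → (1, -5, -6, -12))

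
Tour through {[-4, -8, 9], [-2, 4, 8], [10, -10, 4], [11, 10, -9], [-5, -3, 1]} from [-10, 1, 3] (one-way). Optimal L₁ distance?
98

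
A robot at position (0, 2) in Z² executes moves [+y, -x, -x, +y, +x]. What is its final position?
(-1, 4)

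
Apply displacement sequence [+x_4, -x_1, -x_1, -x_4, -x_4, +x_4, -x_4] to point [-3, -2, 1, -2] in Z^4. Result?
(-5, -2, 1, -3)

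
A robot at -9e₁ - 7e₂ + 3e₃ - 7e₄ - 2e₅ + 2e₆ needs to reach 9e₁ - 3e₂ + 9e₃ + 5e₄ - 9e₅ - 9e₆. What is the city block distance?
58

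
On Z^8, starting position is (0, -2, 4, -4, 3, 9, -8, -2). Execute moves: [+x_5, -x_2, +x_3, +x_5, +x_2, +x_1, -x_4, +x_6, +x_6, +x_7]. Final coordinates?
(1, -2, 5, -5, 5, 11, -7, -2)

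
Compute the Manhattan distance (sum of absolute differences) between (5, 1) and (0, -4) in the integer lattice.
10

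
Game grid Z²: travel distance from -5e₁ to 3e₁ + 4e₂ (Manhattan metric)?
12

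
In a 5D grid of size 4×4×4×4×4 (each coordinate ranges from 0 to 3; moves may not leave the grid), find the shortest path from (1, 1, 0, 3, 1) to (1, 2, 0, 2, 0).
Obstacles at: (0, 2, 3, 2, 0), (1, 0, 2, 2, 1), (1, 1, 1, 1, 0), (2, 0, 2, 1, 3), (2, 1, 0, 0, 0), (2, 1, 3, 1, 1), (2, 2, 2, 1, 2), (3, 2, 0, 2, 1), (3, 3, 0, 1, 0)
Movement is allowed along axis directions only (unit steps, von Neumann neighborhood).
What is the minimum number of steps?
3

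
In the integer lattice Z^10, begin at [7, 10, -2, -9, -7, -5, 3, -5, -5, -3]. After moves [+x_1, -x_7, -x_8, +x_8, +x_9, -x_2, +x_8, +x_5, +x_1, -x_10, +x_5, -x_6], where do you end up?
(9, 9, -2, -9, -5, -6, 2, -4, -4, -4)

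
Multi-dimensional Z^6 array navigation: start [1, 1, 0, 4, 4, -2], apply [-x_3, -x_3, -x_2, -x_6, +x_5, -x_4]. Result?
(1, 0, -2, 3, 5, -3)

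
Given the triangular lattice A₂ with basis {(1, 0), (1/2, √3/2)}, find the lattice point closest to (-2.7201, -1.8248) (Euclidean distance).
(-3, -1.732)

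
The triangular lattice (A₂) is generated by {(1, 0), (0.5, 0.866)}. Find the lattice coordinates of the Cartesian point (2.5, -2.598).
4b₁ - 3b₂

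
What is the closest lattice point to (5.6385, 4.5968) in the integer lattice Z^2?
(6, 5)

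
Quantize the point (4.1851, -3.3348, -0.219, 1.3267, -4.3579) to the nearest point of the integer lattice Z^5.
(4, -3, 0, 1, -4)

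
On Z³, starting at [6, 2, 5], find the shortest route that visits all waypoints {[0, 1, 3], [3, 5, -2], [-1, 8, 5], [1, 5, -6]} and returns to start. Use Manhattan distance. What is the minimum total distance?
54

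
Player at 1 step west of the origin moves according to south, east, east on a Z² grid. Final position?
(1, -1)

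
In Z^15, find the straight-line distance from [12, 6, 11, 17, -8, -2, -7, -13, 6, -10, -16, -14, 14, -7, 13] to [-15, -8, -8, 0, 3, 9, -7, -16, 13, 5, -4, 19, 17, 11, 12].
60.5558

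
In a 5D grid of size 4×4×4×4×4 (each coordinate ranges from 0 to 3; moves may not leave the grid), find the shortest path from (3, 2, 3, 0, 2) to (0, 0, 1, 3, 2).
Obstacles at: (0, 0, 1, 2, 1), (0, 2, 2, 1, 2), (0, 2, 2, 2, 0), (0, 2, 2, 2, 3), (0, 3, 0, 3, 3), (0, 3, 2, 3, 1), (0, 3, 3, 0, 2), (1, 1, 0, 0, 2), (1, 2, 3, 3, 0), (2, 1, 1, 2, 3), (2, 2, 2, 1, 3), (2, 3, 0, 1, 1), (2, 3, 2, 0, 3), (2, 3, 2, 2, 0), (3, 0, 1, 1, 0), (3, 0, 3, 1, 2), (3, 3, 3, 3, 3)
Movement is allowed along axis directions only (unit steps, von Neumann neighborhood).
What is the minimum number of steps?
10
(one shortest path: (3, 2, 3, 0, 2) → (2, 2, 3, 0, 2) → (1, 2, 3, 0, 2) → (0, 2, 3, 0, 2) → (0, 1, 3, 0, 2) → (0, 0, 3, 0, 2) → (0, 0, 2, 0, 2) → (0, 0, 1, 0, 2) → (0, 0, 1, 1, 2) → (0, 0, 1, 2, 2) → (0, 0, 1, 3, 2))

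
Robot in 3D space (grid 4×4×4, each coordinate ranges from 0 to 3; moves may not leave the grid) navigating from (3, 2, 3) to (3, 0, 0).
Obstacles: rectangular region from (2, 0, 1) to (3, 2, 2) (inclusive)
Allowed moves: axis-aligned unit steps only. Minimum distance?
7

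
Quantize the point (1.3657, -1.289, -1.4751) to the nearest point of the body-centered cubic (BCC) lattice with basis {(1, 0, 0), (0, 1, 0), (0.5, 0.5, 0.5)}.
(1.5, -1.5, -1.5)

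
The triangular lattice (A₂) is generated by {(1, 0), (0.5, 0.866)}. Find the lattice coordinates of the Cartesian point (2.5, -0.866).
3b₁ - b₂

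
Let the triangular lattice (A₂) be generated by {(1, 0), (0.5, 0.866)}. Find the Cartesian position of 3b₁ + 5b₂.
(5.5, 4.33)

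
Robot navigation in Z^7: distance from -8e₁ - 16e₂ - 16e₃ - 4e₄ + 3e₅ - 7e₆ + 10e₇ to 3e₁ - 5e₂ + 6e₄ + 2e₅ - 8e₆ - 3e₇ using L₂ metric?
27.7308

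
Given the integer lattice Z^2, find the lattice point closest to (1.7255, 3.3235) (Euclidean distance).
(2, 3)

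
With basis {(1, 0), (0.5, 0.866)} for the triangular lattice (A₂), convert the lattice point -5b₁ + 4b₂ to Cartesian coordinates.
(-3, 3.464)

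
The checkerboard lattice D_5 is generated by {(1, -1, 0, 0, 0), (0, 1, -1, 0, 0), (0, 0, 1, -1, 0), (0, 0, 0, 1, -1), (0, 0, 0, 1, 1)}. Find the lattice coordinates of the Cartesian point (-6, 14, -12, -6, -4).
-6b₁ + 8b₂ - 4b₃ - 3b₄ - 7b₅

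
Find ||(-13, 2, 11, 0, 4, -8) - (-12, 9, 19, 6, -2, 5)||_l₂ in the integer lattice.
18.8414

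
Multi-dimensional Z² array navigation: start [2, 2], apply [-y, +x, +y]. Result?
(3, 2)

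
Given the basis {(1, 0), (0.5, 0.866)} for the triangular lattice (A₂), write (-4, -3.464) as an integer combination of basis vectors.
-2b₁ - 4b₂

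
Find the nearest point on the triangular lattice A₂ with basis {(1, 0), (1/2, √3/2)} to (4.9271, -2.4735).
(4.5, -2.598)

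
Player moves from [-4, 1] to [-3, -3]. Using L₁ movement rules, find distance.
5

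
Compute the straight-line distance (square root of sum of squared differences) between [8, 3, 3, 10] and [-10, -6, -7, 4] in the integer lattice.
23.2594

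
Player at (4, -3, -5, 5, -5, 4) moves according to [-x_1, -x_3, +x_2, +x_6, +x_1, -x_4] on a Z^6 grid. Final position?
(4, -2, -6, 4, -5, 5)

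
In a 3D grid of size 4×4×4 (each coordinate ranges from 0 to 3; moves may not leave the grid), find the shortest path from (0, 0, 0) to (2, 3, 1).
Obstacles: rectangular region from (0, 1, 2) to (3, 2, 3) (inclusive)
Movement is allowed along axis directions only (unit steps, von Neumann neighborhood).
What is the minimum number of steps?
6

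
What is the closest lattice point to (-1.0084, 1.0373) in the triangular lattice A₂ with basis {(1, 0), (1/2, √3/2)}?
(-1.5, 0.866)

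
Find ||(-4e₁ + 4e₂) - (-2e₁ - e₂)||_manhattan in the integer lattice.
7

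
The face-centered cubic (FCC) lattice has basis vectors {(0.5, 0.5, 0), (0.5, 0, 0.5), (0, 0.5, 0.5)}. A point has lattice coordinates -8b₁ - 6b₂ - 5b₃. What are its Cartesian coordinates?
(-7, -6.5, -5.5)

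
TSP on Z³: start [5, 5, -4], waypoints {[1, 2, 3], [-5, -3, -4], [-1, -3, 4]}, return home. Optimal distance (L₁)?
52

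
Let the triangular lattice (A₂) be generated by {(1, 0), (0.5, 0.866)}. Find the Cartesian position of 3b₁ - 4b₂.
(1, -3.464)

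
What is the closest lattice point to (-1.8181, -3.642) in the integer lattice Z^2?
(-2, -4)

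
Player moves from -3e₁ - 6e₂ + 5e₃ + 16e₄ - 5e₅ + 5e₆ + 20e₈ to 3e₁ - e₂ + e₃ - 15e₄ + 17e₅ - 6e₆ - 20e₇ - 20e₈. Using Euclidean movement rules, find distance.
60.3573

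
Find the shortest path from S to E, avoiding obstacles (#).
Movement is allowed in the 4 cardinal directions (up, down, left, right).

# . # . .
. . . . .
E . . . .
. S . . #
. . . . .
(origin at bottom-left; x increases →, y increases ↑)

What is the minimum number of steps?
2
(one shortest path: (1, 1) → (0, 1) → (0, 2))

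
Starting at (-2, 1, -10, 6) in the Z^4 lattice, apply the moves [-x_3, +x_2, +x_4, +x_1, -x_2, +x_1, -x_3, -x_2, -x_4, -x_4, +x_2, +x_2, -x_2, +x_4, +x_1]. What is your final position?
(1, 1, -12, 6)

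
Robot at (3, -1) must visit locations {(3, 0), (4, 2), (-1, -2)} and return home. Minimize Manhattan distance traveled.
18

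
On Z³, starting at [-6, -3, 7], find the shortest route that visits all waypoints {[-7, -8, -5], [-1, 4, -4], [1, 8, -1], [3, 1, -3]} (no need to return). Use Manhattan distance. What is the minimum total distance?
56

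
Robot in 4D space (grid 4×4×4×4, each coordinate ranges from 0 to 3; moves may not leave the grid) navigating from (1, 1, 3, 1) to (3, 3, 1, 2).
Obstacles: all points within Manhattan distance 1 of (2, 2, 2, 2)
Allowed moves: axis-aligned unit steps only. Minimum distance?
7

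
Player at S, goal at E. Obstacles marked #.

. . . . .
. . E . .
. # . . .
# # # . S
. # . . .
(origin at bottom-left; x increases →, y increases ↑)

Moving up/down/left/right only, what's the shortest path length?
4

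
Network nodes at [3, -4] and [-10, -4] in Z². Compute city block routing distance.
13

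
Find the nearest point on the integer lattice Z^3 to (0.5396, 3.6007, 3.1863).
(1, 4, 3)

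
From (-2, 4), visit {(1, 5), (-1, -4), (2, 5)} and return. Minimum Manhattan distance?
26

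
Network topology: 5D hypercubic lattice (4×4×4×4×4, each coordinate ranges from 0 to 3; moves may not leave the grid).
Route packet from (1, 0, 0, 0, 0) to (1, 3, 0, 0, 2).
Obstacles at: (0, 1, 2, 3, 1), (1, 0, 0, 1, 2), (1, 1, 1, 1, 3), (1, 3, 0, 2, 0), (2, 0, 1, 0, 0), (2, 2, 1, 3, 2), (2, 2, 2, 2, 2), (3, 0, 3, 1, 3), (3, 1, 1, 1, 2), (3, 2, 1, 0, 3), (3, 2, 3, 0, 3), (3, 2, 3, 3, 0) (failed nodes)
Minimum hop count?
5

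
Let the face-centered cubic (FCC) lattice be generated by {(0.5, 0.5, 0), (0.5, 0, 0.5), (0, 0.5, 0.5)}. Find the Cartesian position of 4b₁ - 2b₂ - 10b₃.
(1, -3, -6)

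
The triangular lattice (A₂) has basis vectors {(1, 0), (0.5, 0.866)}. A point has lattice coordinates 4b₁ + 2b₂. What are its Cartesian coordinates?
(5, 1.732)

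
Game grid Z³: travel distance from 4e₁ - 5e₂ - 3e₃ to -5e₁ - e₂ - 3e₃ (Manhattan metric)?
13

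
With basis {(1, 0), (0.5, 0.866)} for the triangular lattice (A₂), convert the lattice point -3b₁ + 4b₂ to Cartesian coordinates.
(-1, 3.464)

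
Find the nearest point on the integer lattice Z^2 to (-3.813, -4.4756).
(-4, -4)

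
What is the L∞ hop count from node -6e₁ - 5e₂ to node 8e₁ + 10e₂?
15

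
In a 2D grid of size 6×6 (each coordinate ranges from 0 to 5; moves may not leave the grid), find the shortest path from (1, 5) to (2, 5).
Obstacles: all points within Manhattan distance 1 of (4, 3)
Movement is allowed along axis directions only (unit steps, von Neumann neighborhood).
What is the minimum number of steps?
1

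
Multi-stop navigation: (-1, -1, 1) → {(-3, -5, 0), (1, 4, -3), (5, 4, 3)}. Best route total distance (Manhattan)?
33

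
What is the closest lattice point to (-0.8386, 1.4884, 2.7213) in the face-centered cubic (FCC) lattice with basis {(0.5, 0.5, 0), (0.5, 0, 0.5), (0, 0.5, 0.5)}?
(-1, 1.5, 2.5)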